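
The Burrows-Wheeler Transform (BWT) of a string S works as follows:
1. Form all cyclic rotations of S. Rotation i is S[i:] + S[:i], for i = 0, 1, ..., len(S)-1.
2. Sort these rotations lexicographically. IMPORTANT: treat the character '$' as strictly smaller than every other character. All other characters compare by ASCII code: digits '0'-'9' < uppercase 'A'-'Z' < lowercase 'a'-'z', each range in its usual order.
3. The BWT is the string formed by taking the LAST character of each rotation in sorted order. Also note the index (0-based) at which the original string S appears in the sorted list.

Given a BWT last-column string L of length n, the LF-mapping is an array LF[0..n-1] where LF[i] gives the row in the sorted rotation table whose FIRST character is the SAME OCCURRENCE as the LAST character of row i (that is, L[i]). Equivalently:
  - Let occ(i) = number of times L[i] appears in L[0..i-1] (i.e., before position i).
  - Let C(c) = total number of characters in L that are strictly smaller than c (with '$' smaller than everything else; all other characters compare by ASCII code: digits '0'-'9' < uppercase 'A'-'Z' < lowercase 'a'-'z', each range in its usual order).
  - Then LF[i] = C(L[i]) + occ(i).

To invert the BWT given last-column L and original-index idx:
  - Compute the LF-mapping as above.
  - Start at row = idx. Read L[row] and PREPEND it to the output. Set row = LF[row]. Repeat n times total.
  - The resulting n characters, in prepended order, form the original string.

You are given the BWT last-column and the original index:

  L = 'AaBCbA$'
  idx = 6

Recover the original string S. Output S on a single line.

Answer: bCBAaA$

Derivation:
LF mapping: 1 5 3 4 6 2 0
Walk LF starting at row 6, prepending L[row]:
  step 1: row=6, L[6]='$', prepend. Next row=LF[6]=0
  step 2: row=0, L[0]='A', prepend. Next row=LF[0]=1
  step 3: row=1, L[1]='a', prepend. Next row=LF[1]=5
  step 4: row=5, L[5]='A', prepend. Next row=LF[5]=2
  step 5: row=2, L[2]='B', prepend. Next row=LF[2]=3
  step 6: row=3, L[3]='C', prepend. Next row=LF[3]=4
  step 7: row=4, L[4]='b', prepend. Next row=LF[4]=6
Reversed output: bCBAaA$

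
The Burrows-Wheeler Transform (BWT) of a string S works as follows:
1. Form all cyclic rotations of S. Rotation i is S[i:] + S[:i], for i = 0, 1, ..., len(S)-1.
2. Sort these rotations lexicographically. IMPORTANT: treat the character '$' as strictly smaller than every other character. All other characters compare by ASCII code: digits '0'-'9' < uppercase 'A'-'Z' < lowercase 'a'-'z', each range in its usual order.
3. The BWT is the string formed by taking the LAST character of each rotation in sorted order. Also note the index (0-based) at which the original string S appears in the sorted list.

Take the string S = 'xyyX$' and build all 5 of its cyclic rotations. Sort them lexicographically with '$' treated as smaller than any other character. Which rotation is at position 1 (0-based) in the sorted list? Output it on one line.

Answer: X$xyy

Derivation:
All 5 rotations (rotation i = S[i:]+S[:i]):
  rot[0] = xyyX$
  rot[1] = yyX$x
  rot[2] = yX$xy
  rot[3] = X$xyy
  rot[4] = $xyyX
Sorted (with $ < everything):
  sorted[0] = $xyyX
  sorted[1] = X$xyy
  sorted[2] = xyyX$
  sorted[3] = yX$xy
  sorted[4] = yyX$x
sorted[1] = X$xyy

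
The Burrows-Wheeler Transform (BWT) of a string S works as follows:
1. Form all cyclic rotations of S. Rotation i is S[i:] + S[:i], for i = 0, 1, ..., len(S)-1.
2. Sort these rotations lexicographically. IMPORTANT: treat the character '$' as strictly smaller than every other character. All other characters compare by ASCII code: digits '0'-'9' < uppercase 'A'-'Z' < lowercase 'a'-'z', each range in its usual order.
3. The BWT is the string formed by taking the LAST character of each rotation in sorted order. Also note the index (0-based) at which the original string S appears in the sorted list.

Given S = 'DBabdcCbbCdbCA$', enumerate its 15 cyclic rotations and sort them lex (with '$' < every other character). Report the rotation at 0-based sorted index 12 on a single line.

Answer: cCbbCdbCA$DBabd

Derivation:
All 15 rotations (rotation i = S[i:]+S[:i]):
  rot[0] = DBabdcCbbCdbCA$
  rot[1] = BabdcCbbCdbCA$D
  rot[2] = abdcCbbCdbCA$DB
  rot[3] = bdcCbbCdbCA$DBa
  rot[4] = dcCbbCdbCA$DBab
  rot[5] = cCbbCdbCA$DBabd
  rot[6] = CbbCdbCA$DBabdc
  rot[7] = bbCdbCA$DBabdcC
  rot[8] = bCdbCA$DBabdcCb
  rot[9] = CdbCA$DBabdcCbb
  rot[10] = dbCA$DBabdcCbbC
  rot[11] = bCA$DBabdcCbbCd
  rot[12] = CA$DBabdcCbbCdb
  rot[13] = A$DBabdcCbbCdbC
  rot[14] = $DBabdcCbbCdbCA
Sorted (with $ < everything):
  sorted[0] = $DBabdcCbbCdbCA
  sorted[1] = A$DBabdcCbbCdbC
  sorted[2] = BabdcCbbCdbCA$D
  sorted[3] = CA$DBabdcCbbCdb
  sorted[4] = CbbCdbCA$DBabdc
  sorted[5] = CdbCA$DBabdcCbb
  sorted[6] = DBabdcCbbCdbCA$
  sorted[7] = abdcCbbCdbCA$DB
  sorted[8] = bCA$DBabdcCbbCd
  sorted[9] = bCdbCA$DBabdcCb
  sorted[10] = bbCdbCA$DBabdcC
  sorted[11] = bdcCbbCdbCA$DBa
  sorted[12] = cCbbCdbCA$DBabd
  sorted[13] = dbCA$DBabdcCbbC
  sorted[14] = dcCbbCdbCA$DBab
sorted[12] = cCbbCdbCA$DBabd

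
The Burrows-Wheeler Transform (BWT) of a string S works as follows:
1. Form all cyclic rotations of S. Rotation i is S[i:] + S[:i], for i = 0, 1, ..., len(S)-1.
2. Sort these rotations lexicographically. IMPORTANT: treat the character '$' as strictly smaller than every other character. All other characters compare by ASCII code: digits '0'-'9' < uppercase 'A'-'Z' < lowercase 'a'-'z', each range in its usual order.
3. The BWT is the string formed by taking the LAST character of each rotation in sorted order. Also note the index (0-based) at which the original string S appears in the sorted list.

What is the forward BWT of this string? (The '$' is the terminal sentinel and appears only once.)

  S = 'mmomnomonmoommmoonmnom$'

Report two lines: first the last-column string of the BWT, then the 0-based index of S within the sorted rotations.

Answer: moo$mnomonmoommnomnommm
3

Derivation:
All 23 rotations (rotation i = S[i:]+S[:i]):
  rot[0] = mmomnomonmoommmoonmnom$
  rot[1] = momnomonmoommmoonmnom$m
  rot[2] = omnomonmoommmoonmnom$mm
  rot[3] = mnomonmoommmoonmnom$mmo
  rot[4] = nomonmoommmoonmnom$mmom
  rot[5] = omonmoommmoonmnom$mmomn
  rot[6] = monmoommmoonmnom$mmomno
  rot[7] = onmoommmoonmnom$mmomnom
  rot[8] = nmoommmoonmnom$mmomnomo
  rot[9] = moommmoonmnom$mmomnomon
  rot[10] = oommmoonmnom$mmomnomonm
  rot[11] = ommmoonmnom$mmomnomonmo
  rot[12] = mmmoonmnom$mmomnomonmoo
  rot[13] = mmoonmnom$mmomnomonmoom
  rot[14] = moonmnom$mmomnomonmoomm
  rot[15] = oonmnom$mmomnomonmoommm
  rot[16] = onmnom$mmomnomonmoommmo
  rot[17] = nmnom$mmomnomonmoommmoo
  rot[18] = mnom$mmomnomonmoommmoon
  rot[19] = nom$mmomnomonmoommmoonm
  rot[20] = om$mmomnomonmoommmoonmn
  rot[21] = m$mmomnomonmoommmoonmno
  rot[22] = $mmomnomonmoommmoonmnom
Sorted (with $ < everything):
  sorted[0] = $mmomnomonmoommmoonmnom  (last char: 'm')
  sorted[1] = m$mmomnomonmoommmoonmno  (last char: 'o')
  sorted[2] = mmmoonmnom$mmomnomonmoo  (last char: 'o')
  sorted[3] = mmomnomonmoommmoonmnom$  (last char: '$')
  sorted[4] = mmoonmnom$mmomnomonmoom  (last char: 'm')
  sorted[5] = mnom$mmomnomonmoommmoon  (last char: 'n')
  sorted[6] = mnomonmoommmoonmnom$mmo  (last char: 'o')
  sorted[7] = momnomonmoommmoonmnom$m  (last char: 'm')
  sorted[8] = monmoommmoonmnom$mmomno  (last char: 'o')
  sorted[9] = moommmoonmnom$mmomnomon  (last char: 'n')
  sorted[10] = moonmnom$mmomnomonmoomm  (last char: 'm')
  sorted[11] = nmnom$mmomnomonmoommmoo  (last char: 'o')
  sorted[12] = nmoommmoonmnom$mmomnomo  (last char: 'o')
  sorted[13] = nom$mmomnomonmoommmoonm  (last char: 'm')
  sorted[14] = nomonmoommmoonmnom$mmom  (last char: 'm')
  sorted[15] = om$mmomnomonmoommmoonmn  (last char: 'n')
  sorted[16] = ommmoonmnom$mmomnomonmo  (last char: 'o')
  sorted[17] = omnomonmoommmoonmnom$mm  (last char: 'm')
  sorted[18] = omonmoommmoonmnom$mmomn  (last char: 'n')
  sorted[19] = onmnom$mmomnomonmoommmo  (last char: 'o')
  sorted[20] = onmoommmoonmnom$mmomnom  (last char: 'm')
  sorted[21] = oommmoonmnom$mmomnomonm  (last char: 'm')
  sorted[22] = oonmnom$mmomnomonmoommm  (last char: 'm')
Last column: moo$mnomonmoommnomnommm
Original string S is at sorted index 3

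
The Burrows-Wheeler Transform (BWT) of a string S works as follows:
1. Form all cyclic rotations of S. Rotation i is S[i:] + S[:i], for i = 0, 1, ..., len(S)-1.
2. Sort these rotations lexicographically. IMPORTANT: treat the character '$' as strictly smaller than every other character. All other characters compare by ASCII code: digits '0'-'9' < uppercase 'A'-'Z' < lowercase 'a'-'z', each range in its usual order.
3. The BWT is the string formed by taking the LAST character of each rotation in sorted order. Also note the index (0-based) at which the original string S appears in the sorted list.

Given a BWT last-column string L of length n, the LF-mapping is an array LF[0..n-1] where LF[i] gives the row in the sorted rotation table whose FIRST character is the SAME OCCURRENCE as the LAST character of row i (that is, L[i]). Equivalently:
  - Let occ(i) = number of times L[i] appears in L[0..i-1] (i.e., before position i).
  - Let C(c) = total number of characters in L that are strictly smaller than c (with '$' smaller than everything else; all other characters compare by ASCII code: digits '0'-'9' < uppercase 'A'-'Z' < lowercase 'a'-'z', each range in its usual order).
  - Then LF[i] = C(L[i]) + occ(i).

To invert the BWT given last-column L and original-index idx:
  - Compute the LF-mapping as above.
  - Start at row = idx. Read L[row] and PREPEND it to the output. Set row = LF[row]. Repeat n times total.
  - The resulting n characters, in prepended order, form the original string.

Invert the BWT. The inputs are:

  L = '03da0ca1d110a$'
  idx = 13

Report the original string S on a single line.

LF mapping: 1 7 12 8 2 11 9 4 13 5 6 3 10 0
Walk LF starting at row 13, prepending L[row]:
  step 1: row=13, L[13]='$', prepend. Next row=LF[13]=0
  step 2: row=0, L[0]='0', prepend. Next row=LF[0]=1
  step 3: row=1, L[1]='3', prepend. Next row=LF[1]=7
  step 4: row=7, L[7]='1', prepend. Next row=LF[7]=4
  step 5: row=4, L[4]='0', prepend. Next row=LF[4]=2
  step 6: row=2, L[2]='d', prepend. Next row=LF[2]=12
  step 7: row=12, L[12]='a', prepend. Next row=LF[12]=10
  step 8: row=10, L[10]='1', prepend. Next row=LF[10]=6
  step 9: row=6, L[6]='a', prepend. Next row=LF[6]=9
  step 10: row=9, L[9]='1', prepend. Next row=LF[9]=5
  step 11: row=5, L[5]='c', prepend. Next row=LF[5]=11
  step 12: row=11, L[11]='0', prepend. Next row=LF[11]=3
  step 13: row=3, L[3]='a', prepend. Next row=LF[3]=8
  step 14: row=8, L[8]='d', prepend. Next row=LF[8]=13
Reversed output: da0c1a1ad0130$

Answer: da0c1a1ad0130$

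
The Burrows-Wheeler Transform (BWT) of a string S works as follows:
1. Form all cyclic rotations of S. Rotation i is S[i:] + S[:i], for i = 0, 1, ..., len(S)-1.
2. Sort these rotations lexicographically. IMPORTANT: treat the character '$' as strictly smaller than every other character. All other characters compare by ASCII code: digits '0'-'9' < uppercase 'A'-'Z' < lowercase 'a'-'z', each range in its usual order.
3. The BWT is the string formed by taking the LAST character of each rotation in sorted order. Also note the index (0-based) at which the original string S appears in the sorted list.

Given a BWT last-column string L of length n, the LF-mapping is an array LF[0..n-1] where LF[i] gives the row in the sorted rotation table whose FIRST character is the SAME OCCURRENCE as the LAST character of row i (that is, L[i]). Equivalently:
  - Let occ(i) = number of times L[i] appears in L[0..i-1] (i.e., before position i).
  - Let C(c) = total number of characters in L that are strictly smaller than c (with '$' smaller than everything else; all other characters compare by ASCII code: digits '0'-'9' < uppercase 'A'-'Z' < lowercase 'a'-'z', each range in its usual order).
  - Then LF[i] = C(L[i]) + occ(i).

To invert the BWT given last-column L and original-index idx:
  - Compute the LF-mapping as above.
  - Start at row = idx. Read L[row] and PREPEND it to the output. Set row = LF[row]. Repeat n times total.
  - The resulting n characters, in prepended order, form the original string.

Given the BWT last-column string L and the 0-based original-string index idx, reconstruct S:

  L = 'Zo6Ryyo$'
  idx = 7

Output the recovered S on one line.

LF mapping: 3 4 1 2 6 7 5 0
Walk LF starting at row 7, prepending L[row]:
  step 1: row=7, L[7]='$', prepend. Next row=LF[7]=0
  step 2: row=0, L[0]='Z', prepend. Next row=LF[0]=3
  step 3: row=3, L[3]='R', prepend. Next row=LF[3]=2
  step 4: row=2, L[2]='6', prepend. Next row=LF[2]=1
  step 5: row=1, L[1]='o', prepend. Next row=LF[1]=4
  step 6: row=4, L[4]='y', prepend. Next row=LF[4]=6
  step 7: row=6, L[6]='o', prepend. Next row=LF[6]=5
  step 8: row=5, L[5]='y', prepend. Next row=LF[5]=7
Reversed output: yoyo6RZ$

Answer: yoyo6RZ$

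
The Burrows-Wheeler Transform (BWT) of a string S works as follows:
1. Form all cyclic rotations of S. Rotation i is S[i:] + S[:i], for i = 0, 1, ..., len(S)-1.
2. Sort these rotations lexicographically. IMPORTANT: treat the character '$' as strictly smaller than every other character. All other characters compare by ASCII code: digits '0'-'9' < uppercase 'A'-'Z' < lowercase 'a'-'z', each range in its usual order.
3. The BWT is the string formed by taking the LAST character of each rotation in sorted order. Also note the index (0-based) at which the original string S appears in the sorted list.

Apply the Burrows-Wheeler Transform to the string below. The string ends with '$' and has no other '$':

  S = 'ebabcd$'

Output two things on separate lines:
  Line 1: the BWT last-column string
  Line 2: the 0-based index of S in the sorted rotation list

All 7 rotations (rotation i = S[i:]+S[:i]):
  rot[0] = ebabcd$
  rot[1] = babcd$e
  rot[2] = abcd$eb
  rot[3] = bcd$eba
  rot[4] = cd$ebab
  rot[5] = d$ebabc
  rot[6] = $ebabcd
Sorted (with $ < everything):
  sorted[0] = $ebabcd  (last char: 'd')
  sorted[1] = abcd$eb  (last char: 'b')
  sorted[2] = babcd$e  (last char: 'e')
  sorted[3] = bcd$eba  (last char: 'a')
  sorted[4] = cd$ebab  (last char: 'b')
  sorted[5] = d$ebabc  (last char: 'c')
  sorted[6] = ebabcd$  (last char: '$')
Last column: dbeabc$
Original string S is at sorted index 6

Answer: dbeabc$
6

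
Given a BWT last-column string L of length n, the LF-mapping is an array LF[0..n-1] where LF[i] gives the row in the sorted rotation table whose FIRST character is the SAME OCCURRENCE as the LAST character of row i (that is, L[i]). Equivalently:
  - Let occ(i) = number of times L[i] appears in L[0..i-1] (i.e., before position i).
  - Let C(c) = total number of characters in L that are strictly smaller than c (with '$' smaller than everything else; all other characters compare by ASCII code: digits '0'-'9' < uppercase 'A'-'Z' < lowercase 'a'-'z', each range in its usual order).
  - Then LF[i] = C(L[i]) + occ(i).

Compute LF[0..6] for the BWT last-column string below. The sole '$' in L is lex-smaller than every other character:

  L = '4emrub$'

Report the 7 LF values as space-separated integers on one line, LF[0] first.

Char counts: '$':1, '4':1, 'b':1, 'e':1, 'm':1, 'r':1, 'u':1
C (first-col start): C('$')=0, C('4')=1, C('b')=2, C('e')=3, C('m')=4, C('r')=5, C('u')=6
L[0]='4': occ=0, LF[0]=C('4')+0=1+0=1
L[1]='e': occ=0, LF[1]=C('e')+0=3+0=3
L[2]='m': occ=0, LF[2]=C('m')+0=4+0=4
L[3]='r': occ=0, LF[3]=C('r')+0=5+0=5
L[4]='u': occ=0, LF[4]=C('u')+0=6+0=6
L[5]='b': occ=0, LF[5]=C('b')+0=2+0=2
L[6]='$': occ=0, LF[6]=C('$')+0=0+0=0

Answer: 1 3 4 5 6 2 0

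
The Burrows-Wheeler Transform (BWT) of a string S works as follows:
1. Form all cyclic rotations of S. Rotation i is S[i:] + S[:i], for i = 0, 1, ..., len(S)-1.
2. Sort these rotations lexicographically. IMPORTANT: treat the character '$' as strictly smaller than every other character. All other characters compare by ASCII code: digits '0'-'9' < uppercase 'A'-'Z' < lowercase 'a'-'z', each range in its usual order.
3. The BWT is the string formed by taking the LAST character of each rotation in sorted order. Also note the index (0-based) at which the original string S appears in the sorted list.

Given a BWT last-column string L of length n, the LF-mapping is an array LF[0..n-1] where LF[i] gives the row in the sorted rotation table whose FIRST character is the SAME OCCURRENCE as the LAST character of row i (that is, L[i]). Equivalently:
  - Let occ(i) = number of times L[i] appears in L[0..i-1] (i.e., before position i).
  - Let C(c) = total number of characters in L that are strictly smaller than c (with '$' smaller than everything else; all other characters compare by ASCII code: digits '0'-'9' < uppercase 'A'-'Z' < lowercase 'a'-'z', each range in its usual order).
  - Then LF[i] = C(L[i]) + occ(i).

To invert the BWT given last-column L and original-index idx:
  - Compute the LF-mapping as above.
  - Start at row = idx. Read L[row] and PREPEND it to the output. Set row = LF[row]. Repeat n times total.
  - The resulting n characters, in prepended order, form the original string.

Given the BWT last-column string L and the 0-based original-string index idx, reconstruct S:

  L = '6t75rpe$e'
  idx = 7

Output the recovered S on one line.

Answer: repet576$

Derivation:
LF mapping: 2 8 3 1 7 6 4 0 5
Walk LF starting at row 7, prepending L[row]:
  step 1: row=7, L[7]='$', prepend. Next row=LF[7]=0
  step 2: row=0, L[0]='6', prepend. Next row=LF[0]=2
  step 3: row=2, L[2]='7', prepend. Next row=LF[2]=3
  step 4: row=3, L[3]='5', prepend. Next row=LF[3]=1
  step 5: row=1, L[1]='t', prepend. Next row=LF[1]=8
  step 6: row=8, L[8]='e', prepend. Next row=LF[8]=5
  step 7: row=5, L[5]='p', prepend. Next row=LF[5]=6
  step 8: row=6, L[6]='e', prepend. Next row=LF[6]=4
  step 9: row=4, L[4]='r', prepend. Next row=LF[4]=7
Reversed output: repet576$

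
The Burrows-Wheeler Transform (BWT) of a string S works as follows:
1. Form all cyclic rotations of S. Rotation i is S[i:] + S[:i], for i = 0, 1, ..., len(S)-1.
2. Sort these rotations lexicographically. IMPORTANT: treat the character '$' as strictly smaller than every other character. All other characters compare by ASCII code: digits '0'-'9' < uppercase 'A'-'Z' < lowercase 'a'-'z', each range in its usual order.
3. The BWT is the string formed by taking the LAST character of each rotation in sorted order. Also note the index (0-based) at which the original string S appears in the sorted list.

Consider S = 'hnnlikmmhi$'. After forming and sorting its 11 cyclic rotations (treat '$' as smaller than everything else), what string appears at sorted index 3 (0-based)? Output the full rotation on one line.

Answer: i$hnnlikmmh

Derivation:
All 11 rotations (rotation i = S[i:]+S[:i]):
  rot[0] = hnnlikmmhi$
  rot[1] = nnlikmmhi$h
  rot[2] = nlikmmhi$hn
  rot[3] = likmmhi$hnn
  rot[4] = ikmmhi$hnnl
  rot[5] = kmmhi$hnnli
  rot[6] = mmhi$hnnlik
  rot[7] = mhi$hnnlikm
  rot[8] = hi$hnnlikmm
  rot[9] = i$hnnlikmmh
  rot[10] = $hnnlikmmhi
Sorted (with $ < everything):
  sorted[0] = $hnnlikmmhi
  sorted[1] = hi$hnnlikmm
  sorted[2] = hnnlikmmhi$
  sorted[3] = i$hnnlikmmh
  sorted[4] = ikmmhi$hnnl
  sorted[5] = kmmhi$hnnli
  sorted[6] = likmmhi$hnn
  sorted[7] = mhi$hnnlikm
  sorted[8] = mmhi$hnnlik
  sorted[9] = nlikmmhi$hn
  sorted[10] = nnlikmmhi$h
sorted[3] = i$hnnlikmmh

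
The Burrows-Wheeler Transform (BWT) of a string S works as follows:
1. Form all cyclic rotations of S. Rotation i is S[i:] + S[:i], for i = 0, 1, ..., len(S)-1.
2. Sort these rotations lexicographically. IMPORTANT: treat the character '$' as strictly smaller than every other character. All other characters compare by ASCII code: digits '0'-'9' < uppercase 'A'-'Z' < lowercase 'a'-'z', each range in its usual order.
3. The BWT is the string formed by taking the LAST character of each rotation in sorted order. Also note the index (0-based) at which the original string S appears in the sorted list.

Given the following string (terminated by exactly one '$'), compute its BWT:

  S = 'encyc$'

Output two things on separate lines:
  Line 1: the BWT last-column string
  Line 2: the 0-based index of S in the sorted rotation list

All 6 rotations (rotation i = S[i:]+S[:i]):
  rot[0] = encyc$
  rot[1] = ncyc$e
  rot[2] = cyc$en
  rot[3] = yc$enc
  rot[4] = c$ency
  rot[5] = $encyc
Sorted (with $ < everything):
  sorted[0] = $encyc  (last char: 'c')
  sorted[1] = c$ency  (last char: 'y')
  sorted[2] = cyc$en  (last char: 'n')
  sorted[3] = encyc$  (last char: '$')
  sorted[4] = ncyc$e  (last char: 'e')
  sorted[5] = yc$enc  (last char: 'c')
Last column: cyn$ec
Original string S is at sorted index 3

Answer: cyn$ec
3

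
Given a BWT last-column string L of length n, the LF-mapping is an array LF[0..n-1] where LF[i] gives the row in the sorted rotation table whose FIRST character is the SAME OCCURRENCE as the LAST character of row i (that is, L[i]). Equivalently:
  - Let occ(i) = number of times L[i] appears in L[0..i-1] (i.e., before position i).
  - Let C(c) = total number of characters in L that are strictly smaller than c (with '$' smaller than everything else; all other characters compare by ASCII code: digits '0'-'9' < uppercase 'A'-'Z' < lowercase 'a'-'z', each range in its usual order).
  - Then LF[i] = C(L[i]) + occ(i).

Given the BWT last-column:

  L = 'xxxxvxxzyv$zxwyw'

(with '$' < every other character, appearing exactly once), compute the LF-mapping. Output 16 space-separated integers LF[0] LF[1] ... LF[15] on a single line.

Answer: 5 6 7 8 1 9 10 14 12 2 0 15 11 3 13 4

Derivation:
Char counts: '$':1, 'v':2, 'w':2, 'x':7, 'y':2, 'z':2
C (first-col start): C('$')=0, C('v')=1, C('w')=3, C('x')=5, C('y')=12, C('z')=14
L[0]='x': occ=0, LF[0]=C('x')+0=5+0=5
L[1]='x': occ=1, LF[1]=C('x')+1=5+1=6
L[2]='x': occ=2, LF[2]=C('x')+2=5+2=7
L[3]='x': occ=3, LF[3]=C('x')+3=5+3=8
L[4]='v': occ=0, LF[4]=C('v')+0=1+0=1
L[5]='x': occ=4, LF[5]=C('x')+4=5+4=9
L[6]='x': occ=5, LF[6]=C('x')+5=5+5=10
L[7]='z': occ=0, LF[7]=C('z')+0=14+0=14
L[8]='y': occ=0, LF[8]=C('y')+0=12+0=12
L[9]='v': occ=1, LF[9]=C('v')+1=1+1=2
L[10]='$': occ=0, LF[10]=C('$')+0=0+0=0
L[11]='z': occ=1, LF[11]=C('z')+1=14+1=15
L[12]='x': occ=6, LF[12]=C('x')+6=5+6=11
L[13]='w': occ=0, LF[13]=C('w')+0=3+0=3
L[14]='y': occ=1, LF[14]=C('y')+1=12+1=13
L[15]='w': occ=1, LF[15]=C('w')+1=3+1=4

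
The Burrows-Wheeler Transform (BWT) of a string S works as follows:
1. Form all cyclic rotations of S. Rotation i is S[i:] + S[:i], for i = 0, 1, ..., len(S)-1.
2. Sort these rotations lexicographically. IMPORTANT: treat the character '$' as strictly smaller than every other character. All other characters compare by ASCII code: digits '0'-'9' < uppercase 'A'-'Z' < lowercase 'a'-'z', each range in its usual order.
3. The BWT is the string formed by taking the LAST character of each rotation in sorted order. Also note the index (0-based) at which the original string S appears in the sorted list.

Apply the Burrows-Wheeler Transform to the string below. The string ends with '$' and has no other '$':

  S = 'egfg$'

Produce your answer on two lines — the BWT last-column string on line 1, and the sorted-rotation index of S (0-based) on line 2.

All 5 rotations (rotation i = S[i:]+S[:i]):
  rot[0] = egfg$
  rot[1] = gfg$e
  rot[2] = fg$eg
  rot[3] = g$egf
  rot[4] = $egfg
Sorted (with $ < everything):
  sorted[0] = $egfg  (last char: 'g')
  sorted[1] = egfg$  (last char: '$')
  sorted[2] = fg$eg  (last char: 'g')
  sorted[3] = g$egf  (last char: 'f')
  sorted[4] = gfg$e  (last char: 'e')
Last column: g$gfe
Original string S is at sorted index 1

Answer: g$gfe
1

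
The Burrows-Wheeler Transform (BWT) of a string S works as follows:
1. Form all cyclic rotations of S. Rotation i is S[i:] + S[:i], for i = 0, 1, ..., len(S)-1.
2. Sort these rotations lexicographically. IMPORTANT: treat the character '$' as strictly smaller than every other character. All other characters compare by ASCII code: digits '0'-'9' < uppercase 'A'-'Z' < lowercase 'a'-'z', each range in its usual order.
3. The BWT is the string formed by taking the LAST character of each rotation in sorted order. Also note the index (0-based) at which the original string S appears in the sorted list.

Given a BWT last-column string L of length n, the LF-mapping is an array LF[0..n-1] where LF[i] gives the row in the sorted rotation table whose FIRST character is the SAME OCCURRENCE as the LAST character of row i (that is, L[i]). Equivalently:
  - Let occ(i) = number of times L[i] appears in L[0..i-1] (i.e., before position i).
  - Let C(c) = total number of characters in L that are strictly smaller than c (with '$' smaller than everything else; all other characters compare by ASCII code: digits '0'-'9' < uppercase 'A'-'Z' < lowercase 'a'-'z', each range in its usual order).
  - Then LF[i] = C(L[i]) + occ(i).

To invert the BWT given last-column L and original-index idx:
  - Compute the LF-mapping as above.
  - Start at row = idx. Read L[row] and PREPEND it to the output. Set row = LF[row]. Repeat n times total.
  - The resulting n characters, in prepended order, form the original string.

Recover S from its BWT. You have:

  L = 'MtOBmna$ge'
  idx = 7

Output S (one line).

LF mapping: 2 9 3 1 7 8 4 0 6 5
Walk LF starting at row 7, prepending L[row]:
  step 1: row=7, L[7]='$', prepend. Next row=LF[7]=0
  step 2: row=0, L[0]='M', prepend. Next row=LF[0]=2
  step 3: row=2, L[2]='O', prepend. Next row=LF[2]=3
  step 4: row=3, L[3]='B', prepend. Next row=LF[3]=1
  step 5: row=1, L[1]='t', prepend. Next row=LF[1]=9
  step 6: row=9, L[9]='e', prepend. Next row=LF[9]=5
  step 7: row=5, L[5]='n', prepend. Next row=LF[5]=8
  step 8: row=8, L[8]='g', prepend. Next row=LF[8]=6
  step 9: row=6, L[6]='a', prepend. Next row=LF[6]=4
  step 10: row=4, L[4]='m', prepend. Next row=LF[4]=7
Reversed output: magnetBOM$

Answer: magnetBOM$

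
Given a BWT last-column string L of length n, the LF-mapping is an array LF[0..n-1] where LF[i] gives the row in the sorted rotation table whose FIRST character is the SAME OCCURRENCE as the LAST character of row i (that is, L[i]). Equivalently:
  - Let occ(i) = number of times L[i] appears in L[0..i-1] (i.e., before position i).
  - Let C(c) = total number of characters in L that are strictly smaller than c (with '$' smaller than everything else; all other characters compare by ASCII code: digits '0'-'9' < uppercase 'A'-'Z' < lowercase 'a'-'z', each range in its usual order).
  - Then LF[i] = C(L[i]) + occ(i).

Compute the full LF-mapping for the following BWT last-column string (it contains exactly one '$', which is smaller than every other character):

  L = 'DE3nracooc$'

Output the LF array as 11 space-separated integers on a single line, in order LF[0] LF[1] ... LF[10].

Char counts: '$':1, '3':1, 'D':1, 'E':1, 'a':1, 'c':2, 'n':1, 'o':2, 'r':1
C (first-col start): C('$')=0, C('3')=1, C('D')=2, C('E')=3, C('a')=4, C('c')=5, C('n')=7, C('o')=8, C('r')=10
L[0]='D': occ=0, LF[0]=C('D')+0=2+0=2
L[1]='E': occ=0, LF[1]=C('E')+0=3+0=3
L[2]='3': occ=0, LF[2]=C('3')+0=1+0=1
L[3]='n': occ=0, LF[3]=C('n')+0=7+0=7
L[4]='r': occ=0, LF[4]=C('r')+0=10+0=10
L[5]='a': occ=0, LF[5]=C('a')+0=4+0=4
L[6]='c': occ=0, LF[6]=C('c')+0=5+0=5
L[7]='o': occ=0, LF[7]=C('o')+0=8+0=8
L[8]='o': occ=1, LF[8]=C('o')+1=8+1=9
L[9]='c': occ=1, LF[9]=C('c')+1=5+1=6
L[10]='$': occ=0, LF[10]=C('$')+0=0+0=0

Answer: 2 3 1 7 10 4 5 8 9 6 0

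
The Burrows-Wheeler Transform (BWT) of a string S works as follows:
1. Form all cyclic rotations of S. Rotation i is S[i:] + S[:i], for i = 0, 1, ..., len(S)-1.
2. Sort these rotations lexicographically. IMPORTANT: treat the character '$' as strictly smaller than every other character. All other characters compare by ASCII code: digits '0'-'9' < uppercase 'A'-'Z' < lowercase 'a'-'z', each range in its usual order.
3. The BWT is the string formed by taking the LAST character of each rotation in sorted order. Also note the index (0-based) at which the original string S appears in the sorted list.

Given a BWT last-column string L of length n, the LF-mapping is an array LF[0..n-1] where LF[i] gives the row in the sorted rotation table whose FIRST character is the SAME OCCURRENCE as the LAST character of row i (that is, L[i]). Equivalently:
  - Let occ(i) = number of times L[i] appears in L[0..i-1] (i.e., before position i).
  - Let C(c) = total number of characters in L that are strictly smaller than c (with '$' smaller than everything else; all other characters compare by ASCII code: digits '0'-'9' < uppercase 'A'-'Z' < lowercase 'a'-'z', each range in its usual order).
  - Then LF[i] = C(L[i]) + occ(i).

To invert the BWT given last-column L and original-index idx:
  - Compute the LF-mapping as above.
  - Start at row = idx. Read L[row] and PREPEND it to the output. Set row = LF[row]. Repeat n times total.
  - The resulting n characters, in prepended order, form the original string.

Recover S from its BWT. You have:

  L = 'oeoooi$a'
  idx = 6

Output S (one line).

Answer: oioeaoo$

Derivation:
LF mapping: 4 2 5 6 7 3 0 1
Walk LF starting at row 6, prepending L[row]:
  step 1: row=6, L[6]='$', prepend. Next row=LF[6]=0
  step 2: row=0, L[0]='o', prepend. Next row=LF[0]=4
  step 3: row=4, L[4]='o', prepend. Next row=LF[4]=7
  step 4: row=7, L[7]='a', prepend. Next row=LF[7]=1
  step 5: row=1, L[1]='e', prepend. Next row=LF[1]=2
  step 6: row=2, L[2]='o', prepend. Next row=LF[2]=5
  step 7: row=5, L[5]='i', prepend. Next row=LF[5]=3
  step 8: row=3, L[3]='o', prepend. Next row=LF[3]=6
Reversed output: oioeaoo$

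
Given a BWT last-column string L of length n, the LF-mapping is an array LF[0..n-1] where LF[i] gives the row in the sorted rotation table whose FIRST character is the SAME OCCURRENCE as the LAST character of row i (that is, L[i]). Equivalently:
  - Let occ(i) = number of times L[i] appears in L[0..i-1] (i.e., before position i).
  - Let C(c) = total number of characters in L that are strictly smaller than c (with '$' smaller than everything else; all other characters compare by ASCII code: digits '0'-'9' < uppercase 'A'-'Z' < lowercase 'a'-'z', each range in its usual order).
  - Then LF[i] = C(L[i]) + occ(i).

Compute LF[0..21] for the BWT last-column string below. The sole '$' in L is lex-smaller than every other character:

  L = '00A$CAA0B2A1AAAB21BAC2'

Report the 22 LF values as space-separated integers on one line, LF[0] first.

Char counts: '$':1, '0':3, '1':2, '2':3, 'A':8, 'B':3, 'C':2
C (first-col start): C('$')=0, C('0')=1, C('1')=4, C('2')=6, C('A')=9, C('B')=17, C('C')=20
L[0]='0': occ=0, LF[0]=C('0')+0=1+0=1
L[1]='0': occ=1, LF[1]=C('0')+1=1+1=2
L[2]='A': occ=0, LF[2]=C('A')+0=9+0=9
L[3]='$': occ=0, LF[3]=C('$')+0=0+0=0
L[4]='C': occ=0, LF[4]=C('C')+0=20+0=20
L[5]='A': occ=1, LF[5]=C('A')+1=9+1=10
L[6]='A': occ=2, LF[6]=C('A')+2=9+2=11
L[7]='0': occ=2, LF[7]=C('0')+2=1+2=3
L[8]='B': occ=0, LF[8]=C('B')+0=17+0=17
L[9]='2': occ=0, LF[9]=C('2')+0=6+0=6
L[10]='A': occ=3, LF[10]=C('A')+3=9+3=12
L[11]='1': occ=0, LF[11]=C('1')+0=4+0=4
L[12]='A': occ=4, LF[12]=C('A')+4=9+4=13
L[13]='A': occ=5, LF[13]=C('A')+5=9+5=14
L[14]='A': occ=6, LF[14]=C('A')+6=9+6=15
L[15]='B': occ=1, LF[15]=C('B')+1=17+1=18
L[16]='2': occ=1, LF[16]=C('2')+1=6+1=7
L[17]='1': occ=1, LF[17]=C('1')+1=4+1=5
L[18]='B': occ=2, LF[18]=C('B')+2=17+2=19
L[19]='A': occ=7, LF[19]=C('A')+7=9+7=16
L[20]='C': occ=1, LF[20]=C('C')+1=20+1=21
L[21]='2': occ=2, LF[21]=C('2')+2=6+2=8

Answer: 1 2 9 0 20 10 11 3 17 6 12 4 13 14 15 18 7 5 19 16 21 8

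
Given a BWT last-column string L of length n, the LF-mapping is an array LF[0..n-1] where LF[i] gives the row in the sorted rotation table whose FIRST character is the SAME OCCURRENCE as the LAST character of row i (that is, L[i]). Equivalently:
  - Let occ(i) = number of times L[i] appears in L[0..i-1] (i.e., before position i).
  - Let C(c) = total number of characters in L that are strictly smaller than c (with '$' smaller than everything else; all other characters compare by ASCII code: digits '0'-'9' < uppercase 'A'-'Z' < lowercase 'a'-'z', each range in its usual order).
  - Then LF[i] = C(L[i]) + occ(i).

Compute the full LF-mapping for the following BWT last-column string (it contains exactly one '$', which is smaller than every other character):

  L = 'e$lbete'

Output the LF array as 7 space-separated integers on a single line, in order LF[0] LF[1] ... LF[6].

Char counts: '$':1, 'b':1, 'e':3, 'l':1, 't':1
C (first-col start): C('$')=0, C('b')=1, C('e')=2, C('l')=5, C('t')=6
L[0]='e': occ=0, LF[0]=C('e')+0=2+0=2
L[1]='$': occ=0, LF[1]=C('$')+0=0+0=0
L[2]='l': occ=0, LF[2]=C('l')+0=5+0=5
L[3]='b': occ=0, LF[3]=C('b')+0=1+0=1
L[4]='e': occ=1, LF[4]=C('e')+1=2+1=3
L[5]='t': occ=0, LF[5]=C('t')+0=6+0=6
L[6]='e': occ=2, LF[6]=C('e')+2=2+2=4

Answer: 2 0 5 1 3 6 4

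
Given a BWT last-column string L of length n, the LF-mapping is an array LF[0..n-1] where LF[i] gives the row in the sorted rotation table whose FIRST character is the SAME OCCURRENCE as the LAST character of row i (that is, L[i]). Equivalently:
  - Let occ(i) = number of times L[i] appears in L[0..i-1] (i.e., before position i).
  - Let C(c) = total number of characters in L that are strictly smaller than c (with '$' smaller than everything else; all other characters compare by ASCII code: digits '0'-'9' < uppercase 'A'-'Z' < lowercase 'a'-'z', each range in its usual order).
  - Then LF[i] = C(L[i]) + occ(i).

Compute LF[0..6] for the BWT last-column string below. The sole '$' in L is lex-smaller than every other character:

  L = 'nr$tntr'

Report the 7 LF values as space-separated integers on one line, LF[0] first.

Answer: 1 3 0 5 2 6 4

Derivation:
Char counts: '$':1, 'n':2, 'r':2, 't':2
C (first-col start): C('$')=0, C('n')=1, C('r')=3, C('t')=5
L[0]='n': occ=0, LF[0]=C('n')+0=1+0=1
L[1]='r': occ=0, LF[1]=C('r')+0=3+0=3
L[2]='$': occ=0, LF[2]=C('$')+0=0+0=0
L[3]='t': occ=0, LF[3]=C('t')+0=5+0=5
L[4]='n': occ=1, LF[4]=C('n')+1=1+1=2
L[5]='t': occ=1, LF[5]=C('t')+1=5+1=6
L[6]='r': occ=1, LF[6]=C('r')+1=3+1=4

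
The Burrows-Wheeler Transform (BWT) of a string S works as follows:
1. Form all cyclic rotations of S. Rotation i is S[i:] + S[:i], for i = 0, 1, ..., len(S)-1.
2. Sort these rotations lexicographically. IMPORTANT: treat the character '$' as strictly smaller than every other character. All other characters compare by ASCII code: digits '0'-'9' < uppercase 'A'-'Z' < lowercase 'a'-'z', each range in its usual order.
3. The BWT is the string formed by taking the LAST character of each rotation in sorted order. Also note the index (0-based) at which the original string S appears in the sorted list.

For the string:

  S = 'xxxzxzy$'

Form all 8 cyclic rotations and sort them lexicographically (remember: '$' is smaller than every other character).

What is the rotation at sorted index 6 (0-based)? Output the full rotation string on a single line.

All 8 rotations (rotation i = S[i:]+S[:i]):
  rot[0] = xxxzxzy$
  rot[1] = xxzxzy$x
  rot[2] = xzxzy$xx
  rot[3] = zxzy$xxx
  rot[4] = xzy$xxxz
  rot[5] = zy$xxxzx
  rot[6] = y$xxxzxz
  rot[7] = $xxxzxzy
Sorted (with $ < everything):
  sorted[0] = $xxxzxzy
  sorted[1] = xxxzxzy$
  sorted[2] = xxzxzy$x
  sorted[3] = xzxzy$xx
  sorted[4] = xzy$xxxz
  sorted[5] = y$xxxzxz
  sorted[6] = zxzy$xxx
  sorted[7] = zy$xxxzx
sorted[6] = zxzy$xxx

Answer: zxzy$xxx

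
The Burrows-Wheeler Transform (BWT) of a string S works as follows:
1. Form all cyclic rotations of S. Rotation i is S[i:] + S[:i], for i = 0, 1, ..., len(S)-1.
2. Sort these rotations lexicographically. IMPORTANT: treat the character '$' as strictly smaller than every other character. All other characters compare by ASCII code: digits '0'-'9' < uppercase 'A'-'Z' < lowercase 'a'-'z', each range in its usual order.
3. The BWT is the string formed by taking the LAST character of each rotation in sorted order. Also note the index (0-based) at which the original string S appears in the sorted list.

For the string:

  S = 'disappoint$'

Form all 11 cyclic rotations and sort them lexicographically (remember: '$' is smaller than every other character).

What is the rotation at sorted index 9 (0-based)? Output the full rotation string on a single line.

All 11 rotations (rotation i = S[i:]+S[:i]):
  rot[0] = disappoint$
  rot[1] = isappoint$d
  rot[2] = sappoint$di
  rot[3] = appoint$dis
  rot[4] = ppoint$disa
  rot[5] = point$disap
  rot[6] = oint$disapp
  rot[7] = int$disappo
  rot[8] = nt$disappoi
  rot[9] = t$disappoin
  rot[10] = $disappoint
Sorted (with $ < everything):
  sorted[0] = $disappoint
  sorted[1] = appoint$dis
  sorted[2] = disappoint$
  sorted[3] = int$disappo
  sorted[4] = isappoint$d
  sorted[5] = nt$disappoi
  sorted[6] = oint$disapp
  sorted[7] = point$disap
  sorted[8] = ppoint$disa
  sorted[9] = sappoint$di
  sorted[10] = t$disappoin
sorted[9] = sappoint$di

Answer: sappoint$di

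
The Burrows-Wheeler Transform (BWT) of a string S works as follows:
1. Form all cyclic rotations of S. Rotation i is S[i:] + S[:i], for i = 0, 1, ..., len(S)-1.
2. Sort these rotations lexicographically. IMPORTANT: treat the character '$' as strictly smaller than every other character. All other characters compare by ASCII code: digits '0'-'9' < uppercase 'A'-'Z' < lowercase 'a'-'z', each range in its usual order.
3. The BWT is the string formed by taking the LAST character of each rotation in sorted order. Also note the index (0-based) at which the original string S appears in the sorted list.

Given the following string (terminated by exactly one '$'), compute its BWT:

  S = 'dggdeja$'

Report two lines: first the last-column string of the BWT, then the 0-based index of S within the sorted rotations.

Answer: ajg$dgde
3

Derivation:
All 8 rotations (rotation i = S[i:]+S[:i]):
  rot[0] = dggdeja$
  rot[1] = ggdeja$d
  rot[2] = gdeja$dg
  rot[3] = deja$dgg
  rot[4] = eja$dggd
  rot[5] = ja$dggde
  rot[6] = a$dggdej
  rot[7] = $dggdeja
Sorted (with $ < everything):
  sorted[0] = $dggdeja  (last char: 'a')
  sorted[1] = a$dggdej  (last char: 'j')
  sorted[2] = deja$dgg  (last char: 'g')
  sorted[3] = dggdeja$  (last char: '$')
  sorted[4] = eja$dggd  (last char: 'd')
  sorted[5] = gdeja$dg  (last char: 'g')
  sorted[6] = ggdeja$d  (last char: 'd')
  sorted[7] = ja$dggde  (last char: 'e')
Last column: ajg$dgde
Original string S is at sorted index 3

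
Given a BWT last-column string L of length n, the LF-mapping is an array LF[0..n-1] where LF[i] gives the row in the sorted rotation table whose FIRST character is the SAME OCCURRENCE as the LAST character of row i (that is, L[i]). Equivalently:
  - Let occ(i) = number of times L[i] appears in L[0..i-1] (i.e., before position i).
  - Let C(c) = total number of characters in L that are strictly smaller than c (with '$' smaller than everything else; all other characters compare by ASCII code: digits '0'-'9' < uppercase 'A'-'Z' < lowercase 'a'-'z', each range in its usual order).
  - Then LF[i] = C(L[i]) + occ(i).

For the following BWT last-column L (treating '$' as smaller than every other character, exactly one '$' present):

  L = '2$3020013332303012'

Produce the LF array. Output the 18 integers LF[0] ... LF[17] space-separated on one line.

Answer: 8 0 12 1 9 2 3 6 13 14 15 10 16 4 17 5 7 11

Derivation:
Char counts: '$':1, '0':5, '1':2, '2':4, '3':6
C (first-col start): C('$')=0, C('0')=1, C('1')=6, C('2')=8, C('3')=12
L[0]='2': occ=0, LF[0]=C('2')+0=8+0=8
L[1]='$': occ=0, LF[1]=C('$')+0=0+0=0
L[2]='3': occ=0, LF[2]=C('3')+0=12+0=12
L[3]='0': occ=0, LF[3]=C('0')+0=1+0=1
L[4]='2': occ=1, LF[4]=C('2')+1=8+1=9
L[5]='0': occ=1, LF[5]=C('0')+1=1+1=2
L[6]='0': occ=2, LF[6]=C('0')+2=1+2=3
L[7]='1': occ=0, LF[7]=C('1')+0=6+0=6
L[8]='3': occ=1, LF[8]=C('3')+1=12+1=13
L[9]='3': occ=2, LF[9]=C('3')+2=12+2=14
L[10]='3': occ=3, LF[10]=C('3')+3=12+3=15
L[11]='2': occ=2, LF[11]=C('2')+2=8+2=10
L[12]='3': occ=4, LF[12]=C('3')+4=12+4=16
L[13]='0': occ=3, LF[13]=C('0')+3=1+3=4
L[14]='3': occ=5, LF[14]=C('3')+5=12+5=17
L[15]='0': occ=4, LF[15]=C('0')+4=1+4=5
L[16]='1': occ=1, LF[16]=C('1')+1=6+1=7
L[17]='2': occ=3, LF[17]=C('2')+3=8+3=11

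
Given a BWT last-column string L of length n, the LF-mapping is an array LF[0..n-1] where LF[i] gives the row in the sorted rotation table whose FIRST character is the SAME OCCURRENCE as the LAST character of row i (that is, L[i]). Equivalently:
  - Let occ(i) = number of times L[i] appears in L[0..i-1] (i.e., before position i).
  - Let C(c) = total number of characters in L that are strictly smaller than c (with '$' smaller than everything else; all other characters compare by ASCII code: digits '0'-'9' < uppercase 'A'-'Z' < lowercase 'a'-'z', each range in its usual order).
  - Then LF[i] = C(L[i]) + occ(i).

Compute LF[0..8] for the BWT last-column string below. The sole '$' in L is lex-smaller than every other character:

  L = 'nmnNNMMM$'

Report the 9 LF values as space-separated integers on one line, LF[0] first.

Char counts: '$':1, 'M':3, 'N':2, 'm':1, 'n':2
C (first-col start): C('$')=0, C('M')=1, C('N')=4, C('m')=6, C('n')=7
L[0]='n': occ=0, LF[0]=C('n')+0=7+0=7
L[1]='m': occ=0, LF[1]=C('m')+0=6+0=6
L[2]='n': occ=1, LF[2]=C('n')+1=7+1=8
L[3]='N': occ=0, LF[3]=C('N')+0=4+0=4
L[4]='N': occ=1, LF[4]=C('N')+1=4+1=5
L[5]='M': occ=0, LF[5]=C('M')+0=1+0=1
L[6]='M': occ=1, LF[6]=C('M')+1=1+1=2
L[7]='M': occ=2, LF[7]=C('M')+2=1+2=3
L[8]='$': occ=0, LF[8]=C('$')+0=0+0=0

Answer: 7 6 8 4 5 1 2 3 0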